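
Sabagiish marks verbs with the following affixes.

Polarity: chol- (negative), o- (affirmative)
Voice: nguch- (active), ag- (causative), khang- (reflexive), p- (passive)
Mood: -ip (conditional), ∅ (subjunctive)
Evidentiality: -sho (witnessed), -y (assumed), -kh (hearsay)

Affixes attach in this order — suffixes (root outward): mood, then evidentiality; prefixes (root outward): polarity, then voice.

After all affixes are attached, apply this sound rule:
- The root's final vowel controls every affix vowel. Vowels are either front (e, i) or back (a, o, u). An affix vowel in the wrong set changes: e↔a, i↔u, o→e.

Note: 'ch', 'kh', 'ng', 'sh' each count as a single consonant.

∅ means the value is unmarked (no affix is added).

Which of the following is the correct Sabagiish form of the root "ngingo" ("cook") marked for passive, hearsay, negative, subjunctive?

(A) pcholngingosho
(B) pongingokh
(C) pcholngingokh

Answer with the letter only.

C

mood = subjunctive: zero marking, form stays ngingo.
Attach evidentiality hearsay -kh → ngingokh.
Attach polarity negative chol- → cholngingokh.
Attach voice passive p- → pcholngingokh.
Vowel harmony: no change.
So the correct form is pcholngingokh, option (C).
(B) pongingokh is wrong: it uses affirmative instead of negative for polarity.
(A) pcholngingosho is wrong: it uses witnessed instead of hearsay for evidentiality.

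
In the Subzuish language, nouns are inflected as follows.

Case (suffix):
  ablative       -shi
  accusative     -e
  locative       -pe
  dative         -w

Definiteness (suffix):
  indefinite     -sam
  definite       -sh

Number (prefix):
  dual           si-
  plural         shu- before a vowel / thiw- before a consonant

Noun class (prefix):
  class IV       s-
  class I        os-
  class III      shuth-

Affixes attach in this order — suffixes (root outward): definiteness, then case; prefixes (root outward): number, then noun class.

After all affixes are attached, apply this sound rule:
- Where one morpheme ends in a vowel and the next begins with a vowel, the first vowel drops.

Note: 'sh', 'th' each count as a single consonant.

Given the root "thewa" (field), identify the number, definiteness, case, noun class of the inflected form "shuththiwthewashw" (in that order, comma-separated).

Segment: shuth-thiw-thewa-sh-w.
number: shu/thiw- → plural.
definiteness: -sh → definite.
case: -w → dative.
noun class: shuth- → class III.

plural, definite, dative, class III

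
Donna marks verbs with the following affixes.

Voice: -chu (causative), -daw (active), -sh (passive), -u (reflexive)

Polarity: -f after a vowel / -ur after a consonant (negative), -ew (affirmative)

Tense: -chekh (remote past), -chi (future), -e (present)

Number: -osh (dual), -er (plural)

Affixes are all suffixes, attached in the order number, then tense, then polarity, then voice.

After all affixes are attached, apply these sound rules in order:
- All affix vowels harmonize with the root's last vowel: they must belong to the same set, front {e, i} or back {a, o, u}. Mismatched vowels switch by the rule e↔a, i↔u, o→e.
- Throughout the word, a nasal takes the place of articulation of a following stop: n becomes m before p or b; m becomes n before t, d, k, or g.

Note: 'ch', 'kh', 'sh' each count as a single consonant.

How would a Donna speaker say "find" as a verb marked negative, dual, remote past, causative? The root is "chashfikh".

Attach number dual -osh → chashfikhosh.
Attach tense remote past -chekh → chashfikhoshchekh.
Attach polarity negative -ur (after consonant 'kh') → chashfikhoshchekhur.
Attach voice causative -chu → chashfikhoshchekhurchu.
Apply vowel harmony: chashfikhoshchekhurchu → chashfikheshchekhirchi.
Nasal assimilation: no change.

chashfikheshchekhirchi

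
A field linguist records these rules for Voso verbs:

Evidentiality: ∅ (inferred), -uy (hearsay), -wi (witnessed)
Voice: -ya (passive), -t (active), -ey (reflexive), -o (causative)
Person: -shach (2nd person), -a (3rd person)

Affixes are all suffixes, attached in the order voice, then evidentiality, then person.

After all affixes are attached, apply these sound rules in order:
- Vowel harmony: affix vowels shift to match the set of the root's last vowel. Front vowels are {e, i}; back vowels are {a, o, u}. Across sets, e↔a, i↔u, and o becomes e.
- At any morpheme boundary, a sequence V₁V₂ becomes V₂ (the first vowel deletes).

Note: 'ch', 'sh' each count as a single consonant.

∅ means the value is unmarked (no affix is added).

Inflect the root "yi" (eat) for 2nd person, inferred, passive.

yiyeshech

Attach voice passive -ya → yiya.
evidentiality = inferred: zero marking, form stays yiya.
Attach person 2nd person -shach → yiyashach.
Apply vowel harmony: yiyashach → yiyeshech.
Vowel deletion: no change.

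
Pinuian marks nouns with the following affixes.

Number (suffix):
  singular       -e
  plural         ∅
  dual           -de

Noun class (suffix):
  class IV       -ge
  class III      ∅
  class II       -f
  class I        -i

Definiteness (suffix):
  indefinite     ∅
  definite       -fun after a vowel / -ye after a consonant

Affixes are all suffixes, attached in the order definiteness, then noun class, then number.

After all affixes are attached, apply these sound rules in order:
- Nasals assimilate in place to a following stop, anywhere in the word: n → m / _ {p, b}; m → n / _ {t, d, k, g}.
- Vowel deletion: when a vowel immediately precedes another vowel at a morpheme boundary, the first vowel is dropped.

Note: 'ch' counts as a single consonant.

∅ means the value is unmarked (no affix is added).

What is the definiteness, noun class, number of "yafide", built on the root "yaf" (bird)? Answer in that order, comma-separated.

indefinite, class I, dual

Segment: yaf-i-de.
definiteness: ∅ → indefinite.
noun class: -i → class I.
number: -de → dual.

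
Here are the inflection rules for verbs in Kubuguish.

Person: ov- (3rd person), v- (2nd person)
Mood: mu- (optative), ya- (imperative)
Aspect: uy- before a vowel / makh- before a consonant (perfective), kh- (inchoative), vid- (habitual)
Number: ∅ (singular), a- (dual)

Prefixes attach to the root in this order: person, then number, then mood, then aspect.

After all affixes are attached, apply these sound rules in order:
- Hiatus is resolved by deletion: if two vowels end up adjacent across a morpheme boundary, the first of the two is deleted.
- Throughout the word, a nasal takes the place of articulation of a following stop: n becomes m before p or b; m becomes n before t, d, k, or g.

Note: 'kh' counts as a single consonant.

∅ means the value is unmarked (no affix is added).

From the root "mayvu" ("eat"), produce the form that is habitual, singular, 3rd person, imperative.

vidyovmayvu

Attach person 3rd person ov- → ovmayvu.
number = singular: zero marking, form stays ovmayvu.
Attach mood imperative ya- → yaovmayvu.
Attach aspect habitual vid- → vidyaovmayvu.
Apply vowel deletion: vidyaovmayvu → vidyovmayvu.
Nasal assimilation: no change.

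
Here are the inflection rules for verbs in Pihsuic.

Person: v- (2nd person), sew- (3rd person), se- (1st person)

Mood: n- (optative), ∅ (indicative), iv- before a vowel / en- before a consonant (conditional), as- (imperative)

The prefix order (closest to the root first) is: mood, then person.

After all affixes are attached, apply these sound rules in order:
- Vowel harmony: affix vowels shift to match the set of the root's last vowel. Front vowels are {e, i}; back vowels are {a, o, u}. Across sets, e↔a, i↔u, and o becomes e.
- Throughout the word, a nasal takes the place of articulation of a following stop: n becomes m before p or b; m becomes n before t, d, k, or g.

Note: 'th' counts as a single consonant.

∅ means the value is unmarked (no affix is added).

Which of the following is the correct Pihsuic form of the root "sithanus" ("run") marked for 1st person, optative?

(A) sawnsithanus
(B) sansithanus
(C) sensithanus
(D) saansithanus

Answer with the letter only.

B

Attach mood optative n- → nsithanus.
Attach person 1st person se- → sensithanus.
Apply vowel harmony: sensithanus → sansithanus.
Nasal assimilation: no change.
So the correct form is sansithanus, option (B).
(D) saansithanus is wrong: it uses conditional instead of optative for mood.
(A) sawnsithanus is wrong: it uses 3rd person instead of 1st person for person.
(C) sensithanus is wrong: it fails to apply the sound rule(s).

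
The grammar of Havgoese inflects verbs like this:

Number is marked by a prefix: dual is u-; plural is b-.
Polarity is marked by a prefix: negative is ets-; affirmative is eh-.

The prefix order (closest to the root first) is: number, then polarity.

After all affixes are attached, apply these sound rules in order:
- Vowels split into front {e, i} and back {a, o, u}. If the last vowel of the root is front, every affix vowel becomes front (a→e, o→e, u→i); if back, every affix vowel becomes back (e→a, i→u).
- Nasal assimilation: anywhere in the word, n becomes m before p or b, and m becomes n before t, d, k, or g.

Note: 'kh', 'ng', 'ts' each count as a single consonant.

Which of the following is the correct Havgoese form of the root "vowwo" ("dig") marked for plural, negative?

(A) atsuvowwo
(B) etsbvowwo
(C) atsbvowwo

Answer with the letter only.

C

Attach number plural b- → bvowwo.
Attach polarity negative ets- → etsbvowwo.
Apply vowel harmony: etsbvowwo → atsbvowwo.
Nasal assimilation: no change.
So the correct form is atsbvowwo, option (C).
(B) etsbvowwo is wrong: it fails to apply the sound rule(s).
(A) atsuvowwo is wrong: it uses dual instead of plural for number.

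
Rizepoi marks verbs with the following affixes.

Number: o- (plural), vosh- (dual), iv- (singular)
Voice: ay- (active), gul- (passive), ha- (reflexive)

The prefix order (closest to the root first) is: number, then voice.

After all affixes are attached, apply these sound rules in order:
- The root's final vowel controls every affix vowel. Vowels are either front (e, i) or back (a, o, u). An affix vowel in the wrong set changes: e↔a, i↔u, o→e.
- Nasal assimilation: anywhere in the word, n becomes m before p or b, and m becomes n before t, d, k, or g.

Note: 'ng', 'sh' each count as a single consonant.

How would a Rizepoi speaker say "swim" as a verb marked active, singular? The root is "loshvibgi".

Attach number singular iv- → ivloshvibgi.
Attach voice active ay- → ayivloshvibgi.
Apply vowel harmony: ayivloshvibgi → eyivloshvibgi.
Nasal assimilation: no change.

eyivloshvibgi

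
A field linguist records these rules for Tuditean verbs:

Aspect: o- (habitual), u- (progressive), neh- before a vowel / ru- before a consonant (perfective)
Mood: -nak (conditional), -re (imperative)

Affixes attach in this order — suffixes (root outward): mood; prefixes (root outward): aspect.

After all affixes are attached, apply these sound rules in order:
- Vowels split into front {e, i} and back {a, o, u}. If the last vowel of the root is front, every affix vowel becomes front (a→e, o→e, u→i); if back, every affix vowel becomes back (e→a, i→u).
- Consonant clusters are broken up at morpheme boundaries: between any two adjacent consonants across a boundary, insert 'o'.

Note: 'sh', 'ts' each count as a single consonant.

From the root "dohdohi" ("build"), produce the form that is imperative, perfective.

ridohdohire

Attach aspect perfective ru- (before consonant 'd') → rudohdohi.
Attach mood imperative -re → rudohdohire.
Apply vowel harmony: rudohdohire → ridohdohire.
Epenthesis: no change.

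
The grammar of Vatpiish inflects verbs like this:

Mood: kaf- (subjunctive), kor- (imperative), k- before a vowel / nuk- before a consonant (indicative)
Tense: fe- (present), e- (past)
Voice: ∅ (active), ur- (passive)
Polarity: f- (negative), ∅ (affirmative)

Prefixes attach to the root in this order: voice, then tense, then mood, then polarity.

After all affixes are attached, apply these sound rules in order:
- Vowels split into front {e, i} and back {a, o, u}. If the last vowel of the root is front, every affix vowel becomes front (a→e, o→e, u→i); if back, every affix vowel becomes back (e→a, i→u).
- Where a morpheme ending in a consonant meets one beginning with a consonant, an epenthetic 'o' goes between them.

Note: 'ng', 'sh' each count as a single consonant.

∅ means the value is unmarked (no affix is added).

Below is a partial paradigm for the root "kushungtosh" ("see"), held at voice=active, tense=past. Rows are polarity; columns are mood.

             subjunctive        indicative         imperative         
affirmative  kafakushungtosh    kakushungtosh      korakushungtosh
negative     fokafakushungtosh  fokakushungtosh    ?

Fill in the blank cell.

fokorakushungtosh

voice = active: zero marking, form stays kushungtosh.
Attach tense past e- → ekushungtosh.
Attach mood imperative kor- → korekushungtosh.
Attach polarity negative f- → fkorekushungtosh.
Apply vowel harmony: fkorekushungtosh → fkorakushungtosh.
Apply epenthesis: fkorakushungtosh → fokorakushungtosh.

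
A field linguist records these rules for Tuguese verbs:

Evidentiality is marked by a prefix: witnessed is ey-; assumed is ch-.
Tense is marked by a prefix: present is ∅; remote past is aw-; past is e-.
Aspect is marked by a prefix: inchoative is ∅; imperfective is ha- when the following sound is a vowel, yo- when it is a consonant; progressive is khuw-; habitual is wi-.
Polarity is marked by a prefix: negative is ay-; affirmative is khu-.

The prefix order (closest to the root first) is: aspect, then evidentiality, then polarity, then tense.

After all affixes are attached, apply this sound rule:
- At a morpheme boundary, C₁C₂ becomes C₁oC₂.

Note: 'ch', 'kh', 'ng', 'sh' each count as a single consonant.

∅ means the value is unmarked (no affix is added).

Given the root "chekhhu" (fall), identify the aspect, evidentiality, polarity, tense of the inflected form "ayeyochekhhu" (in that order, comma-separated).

Segment: ay-ey-chekhhu.
aspect: ∅ → inchoative.
evidentiality: ey- → witnessed.
polarity: ay- → negative.
tense: ∅ → present.

inchoative, witnessed, negative, present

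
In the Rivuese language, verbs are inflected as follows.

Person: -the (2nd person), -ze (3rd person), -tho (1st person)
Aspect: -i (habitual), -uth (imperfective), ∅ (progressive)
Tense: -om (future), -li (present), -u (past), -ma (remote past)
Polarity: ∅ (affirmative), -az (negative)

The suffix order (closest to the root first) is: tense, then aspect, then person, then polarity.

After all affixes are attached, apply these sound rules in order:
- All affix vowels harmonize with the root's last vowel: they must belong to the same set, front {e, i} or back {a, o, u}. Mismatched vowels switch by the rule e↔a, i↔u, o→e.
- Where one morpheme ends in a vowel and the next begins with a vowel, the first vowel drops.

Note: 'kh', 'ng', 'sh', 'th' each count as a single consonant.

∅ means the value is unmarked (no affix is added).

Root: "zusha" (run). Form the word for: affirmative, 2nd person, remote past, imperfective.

Attach tense remote past -ma → zushama.
Attach aspect imperfective -uth → zushamauth.
Attach person 2nd person -the → zushamauththe.
polarity = affirmative: zero marking, form stays zushamauththe.
Apply vowel harmony: zushamauththe → zushamauththa.
Apply vowel deletion: zushamauththa → zushamuththa.

zushamuththa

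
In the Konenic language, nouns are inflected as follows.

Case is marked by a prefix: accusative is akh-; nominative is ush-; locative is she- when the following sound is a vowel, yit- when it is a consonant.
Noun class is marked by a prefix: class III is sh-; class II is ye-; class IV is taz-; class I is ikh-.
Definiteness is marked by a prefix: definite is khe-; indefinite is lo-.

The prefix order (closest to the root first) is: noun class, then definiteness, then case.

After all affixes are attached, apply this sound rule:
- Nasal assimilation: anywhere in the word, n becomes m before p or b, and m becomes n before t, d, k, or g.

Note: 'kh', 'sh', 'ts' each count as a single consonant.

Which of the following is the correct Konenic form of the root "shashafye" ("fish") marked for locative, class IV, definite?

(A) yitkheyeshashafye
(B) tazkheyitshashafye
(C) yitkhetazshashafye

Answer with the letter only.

C

Attach noun class class IV taz- → tazshashafye.
Attach definiteness definite khe- → khetazshashafye.
Attach case locative yit- (before consonant 'kh') → yitkhetazshashafye.
Nasal assimilation: no change.
So the correct form is yitkhetazshashafye, option (C).
(A) yitkheyeshashafye is wrong: it uses class II instead of class IV for noun class.
(B) tazkheyitshashafye is wrong: it has the affixes in the wrong order.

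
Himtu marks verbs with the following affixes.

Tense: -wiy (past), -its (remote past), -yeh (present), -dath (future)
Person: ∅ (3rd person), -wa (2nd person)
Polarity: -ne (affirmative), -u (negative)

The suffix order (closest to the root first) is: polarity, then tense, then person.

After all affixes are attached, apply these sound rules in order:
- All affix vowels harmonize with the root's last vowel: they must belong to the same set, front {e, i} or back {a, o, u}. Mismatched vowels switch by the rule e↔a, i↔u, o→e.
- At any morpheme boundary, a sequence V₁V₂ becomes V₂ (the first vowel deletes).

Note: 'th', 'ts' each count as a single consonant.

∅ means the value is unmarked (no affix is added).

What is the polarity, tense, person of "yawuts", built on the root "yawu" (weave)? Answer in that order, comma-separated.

negative, remote past, 3rd person

Segment: yawu-u-its.
polarity: -u → negative.
tense: -its → remote past.
person: ∅ → 3rd person.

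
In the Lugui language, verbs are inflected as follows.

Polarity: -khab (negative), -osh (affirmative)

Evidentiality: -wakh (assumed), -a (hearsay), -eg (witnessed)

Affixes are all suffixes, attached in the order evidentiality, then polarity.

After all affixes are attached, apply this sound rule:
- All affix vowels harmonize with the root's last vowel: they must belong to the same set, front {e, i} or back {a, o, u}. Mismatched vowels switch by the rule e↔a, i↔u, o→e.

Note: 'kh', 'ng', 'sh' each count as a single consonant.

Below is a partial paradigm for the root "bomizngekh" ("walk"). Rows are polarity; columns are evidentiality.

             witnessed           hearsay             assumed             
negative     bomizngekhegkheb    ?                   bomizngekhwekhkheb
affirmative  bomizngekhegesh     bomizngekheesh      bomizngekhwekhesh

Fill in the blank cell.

Attach evidentiality hearsay -a → bomizngekha.
Attach polarity negative -khab → bomizngekhakhab.
Apply vowel harmony: bomizngekhakhab → bomizngekhekheb.

bomizngekhekheb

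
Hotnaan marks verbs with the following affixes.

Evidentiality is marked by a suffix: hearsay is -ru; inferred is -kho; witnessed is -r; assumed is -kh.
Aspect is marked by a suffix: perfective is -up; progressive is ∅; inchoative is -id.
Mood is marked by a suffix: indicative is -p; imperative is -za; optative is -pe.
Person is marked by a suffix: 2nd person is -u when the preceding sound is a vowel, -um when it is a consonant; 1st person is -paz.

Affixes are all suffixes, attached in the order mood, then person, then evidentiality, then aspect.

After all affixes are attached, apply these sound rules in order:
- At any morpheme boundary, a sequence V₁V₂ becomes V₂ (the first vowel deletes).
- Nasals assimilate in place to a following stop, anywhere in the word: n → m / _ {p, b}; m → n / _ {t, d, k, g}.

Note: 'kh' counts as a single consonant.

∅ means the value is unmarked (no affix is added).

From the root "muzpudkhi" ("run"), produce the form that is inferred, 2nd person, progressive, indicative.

muzpudkhipumkho

Attach mood indicative -p → muzpudkhip.
Attach person 2nd person -um (after consonant 'p') → muzpudkhipum.
Attach evidentiality inferred -kho → muzpudkhipumkho.
aspect = progressive: zero marking, form stays muzpudkhipumkho.
Vowel deletion: no change.
Nasal assimilation: no change.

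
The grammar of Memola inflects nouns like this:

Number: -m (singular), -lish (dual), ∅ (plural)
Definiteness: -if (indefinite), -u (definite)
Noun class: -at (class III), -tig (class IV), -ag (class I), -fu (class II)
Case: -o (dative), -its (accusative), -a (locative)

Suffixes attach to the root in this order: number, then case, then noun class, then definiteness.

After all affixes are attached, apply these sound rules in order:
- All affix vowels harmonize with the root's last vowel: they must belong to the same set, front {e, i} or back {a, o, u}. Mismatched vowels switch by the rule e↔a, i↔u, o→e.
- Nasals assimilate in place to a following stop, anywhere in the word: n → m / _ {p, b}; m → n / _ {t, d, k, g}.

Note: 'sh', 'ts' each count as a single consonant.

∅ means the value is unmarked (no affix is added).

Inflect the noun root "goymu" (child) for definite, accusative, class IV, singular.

goymumutstugu

Attach number singular -m → goymum.
Attach case accusative -its → goymumits.
Attach noun class class IV -tig → goymumitstig.
Attach definiteness definite -u → goymumitstigu.
Apply vowel harmony: goymumitstigu → goymumutstugu.
Nasal assimilation: no change.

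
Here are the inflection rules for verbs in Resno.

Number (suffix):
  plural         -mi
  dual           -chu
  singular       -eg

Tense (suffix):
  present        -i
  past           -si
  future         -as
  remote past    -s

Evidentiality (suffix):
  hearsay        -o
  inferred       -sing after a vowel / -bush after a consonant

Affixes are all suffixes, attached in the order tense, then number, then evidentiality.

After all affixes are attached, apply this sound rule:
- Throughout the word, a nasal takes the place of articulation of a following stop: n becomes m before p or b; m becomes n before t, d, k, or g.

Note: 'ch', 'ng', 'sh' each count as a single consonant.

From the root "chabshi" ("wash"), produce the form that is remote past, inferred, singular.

Attach tense remote past -s → chabshis.
Attach number singular -eg → chabshiseg.
Attach evidentiality inferred -bush (after consonant 'g') → chabshisegbush.
Nasal assimilation: no change.

chabshisegbush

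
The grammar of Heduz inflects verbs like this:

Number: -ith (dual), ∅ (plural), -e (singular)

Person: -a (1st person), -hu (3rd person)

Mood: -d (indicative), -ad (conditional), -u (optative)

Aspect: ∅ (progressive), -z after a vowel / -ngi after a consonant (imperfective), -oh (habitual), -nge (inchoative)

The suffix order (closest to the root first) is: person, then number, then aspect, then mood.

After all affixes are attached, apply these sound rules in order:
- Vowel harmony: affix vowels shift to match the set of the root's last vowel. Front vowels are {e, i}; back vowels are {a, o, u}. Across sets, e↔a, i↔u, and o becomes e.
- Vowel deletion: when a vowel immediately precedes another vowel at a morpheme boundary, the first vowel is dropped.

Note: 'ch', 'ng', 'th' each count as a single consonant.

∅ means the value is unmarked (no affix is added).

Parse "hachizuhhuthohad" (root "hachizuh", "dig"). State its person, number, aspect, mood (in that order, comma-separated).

3rd person, dual, habitual, conditional

Segment: hachizuh-hu-ith-oh-ad.
person: -hu → 3rd person.
number: -ith → dual.
aspect: -oh → habitual.
mood: -ad → conditional.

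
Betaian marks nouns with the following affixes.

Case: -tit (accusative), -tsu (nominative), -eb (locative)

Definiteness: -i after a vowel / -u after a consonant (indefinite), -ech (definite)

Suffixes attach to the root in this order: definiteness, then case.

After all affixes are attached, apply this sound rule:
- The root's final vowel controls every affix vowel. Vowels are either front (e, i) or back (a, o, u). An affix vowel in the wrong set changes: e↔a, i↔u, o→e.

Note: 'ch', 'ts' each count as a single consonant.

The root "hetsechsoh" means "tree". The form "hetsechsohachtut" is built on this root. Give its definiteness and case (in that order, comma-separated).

Segment: hetsechsoh-ech-tit.
definiteness: -ech → definite.
case: -tit → accusative.

definite, accusative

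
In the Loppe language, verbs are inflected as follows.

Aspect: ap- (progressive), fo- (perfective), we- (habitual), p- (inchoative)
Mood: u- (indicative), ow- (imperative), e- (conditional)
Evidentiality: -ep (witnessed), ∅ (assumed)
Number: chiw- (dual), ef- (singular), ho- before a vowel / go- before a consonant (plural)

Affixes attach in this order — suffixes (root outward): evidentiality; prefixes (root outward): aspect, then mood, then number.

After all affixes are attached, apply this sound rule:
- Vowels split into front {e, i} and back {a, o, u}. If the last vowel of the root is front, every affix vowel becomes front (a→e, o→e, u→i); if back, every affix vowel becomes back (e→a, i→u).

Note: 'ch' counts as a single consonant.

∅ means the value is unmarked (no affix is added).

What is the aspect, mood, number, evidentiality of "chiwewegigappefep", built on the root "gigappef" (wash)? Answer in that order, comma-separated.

Segment: chiw-e-we-gigappef-ep.
aspect: we- → habitual.
mood: e- → conditional.
number: chiw- → dual.
evidentiality: -ep → witnessed.

habitual, conditional, dual, witnessed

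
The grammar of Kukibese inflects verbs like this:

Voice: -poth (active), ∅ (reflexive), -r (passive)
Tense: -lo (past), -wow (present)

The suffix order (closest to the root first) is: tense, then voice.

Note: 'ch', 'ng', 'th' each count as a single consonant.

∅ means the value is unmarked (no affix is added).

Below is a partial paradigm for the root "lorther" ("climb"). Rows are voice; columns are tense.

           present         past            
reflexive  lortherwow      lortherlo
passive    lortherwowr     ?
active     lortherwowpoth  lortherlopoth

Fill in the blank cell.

Attach tense past -lo → lortherlo.
Attach voice passive -r → lortherlor.

lortherlor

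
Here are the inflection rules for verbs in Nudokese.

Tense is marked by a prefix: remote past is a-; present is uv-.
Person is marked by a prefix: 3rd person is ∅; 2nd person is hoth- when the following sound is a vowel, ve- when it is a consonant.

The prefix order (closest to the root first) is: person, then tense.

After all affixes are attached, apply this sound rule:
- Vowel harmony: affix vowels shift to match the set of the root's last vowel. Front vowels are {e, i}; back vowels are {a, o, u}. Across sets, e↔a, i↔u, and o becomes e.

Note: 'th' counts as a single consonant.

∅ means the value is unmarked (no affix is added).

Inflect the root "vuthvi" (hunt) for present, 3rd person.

person = 3rd person: zero marking, form stays vuthvi.
Attach tense present uv- → uvvuthvi.
Apply vowel harmony: uvvuthvi → ivvuthvi.

ivvuthvi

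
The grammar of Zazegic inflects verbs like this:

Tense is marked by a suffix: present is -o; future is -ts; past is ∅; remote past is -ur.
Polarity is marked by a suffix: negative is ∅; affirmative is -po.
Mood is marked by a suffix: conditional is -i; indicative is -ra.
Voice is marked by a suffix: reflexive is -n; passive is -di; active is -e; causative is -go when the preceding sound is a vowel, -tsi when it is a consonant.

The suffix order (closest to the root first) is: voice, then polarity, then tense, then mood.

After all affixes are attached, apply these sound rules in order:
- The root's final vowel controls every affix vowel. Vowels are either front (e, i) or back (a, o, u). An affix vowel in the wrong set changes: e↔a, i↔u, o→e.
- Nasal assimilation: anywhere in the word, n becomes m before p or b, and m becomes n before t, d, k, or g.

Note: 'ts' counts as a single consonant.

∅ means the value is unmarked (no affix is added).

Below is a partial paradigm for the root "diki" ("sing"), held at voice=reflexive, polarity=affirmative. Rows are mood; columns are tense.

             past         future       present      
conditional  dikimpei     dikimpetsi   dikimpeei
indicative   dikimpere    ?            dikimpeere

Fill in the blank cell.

dikimpetsre

Attach voice reflexive -n → dikin.
Attach polarity affirmative -po → dikinpo.
Attach tense future -ts → dikinpots.
Attach mood indicative -ra → dikinpotsra.
Apply vowel harmony: dikinpotsra → dikinpetsre.
Apply nasal assimilation: dikinpetsre → dikimpetsre.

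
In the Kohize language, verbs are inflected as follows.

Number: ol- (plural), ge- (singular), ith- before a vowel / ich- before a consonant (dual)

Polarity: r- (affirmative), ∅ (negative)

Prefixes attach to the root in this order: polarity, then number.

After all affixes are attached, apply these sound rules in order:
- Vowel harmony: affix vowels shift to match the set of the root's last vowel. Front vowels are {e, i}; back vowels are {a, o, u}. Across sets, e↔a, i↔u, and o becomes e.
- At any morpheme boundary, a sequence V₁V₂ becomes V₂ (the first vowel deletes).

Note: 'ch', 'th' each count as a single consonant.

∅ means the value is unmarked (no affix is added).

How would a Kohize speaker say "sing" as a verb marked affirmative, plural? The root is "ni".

elrni

Attach polarity affirmative r- → rni.
Attach number plural ol- → olrni.
Apply vowel harmony: olrni → elrni.
Vowel deletion: no change.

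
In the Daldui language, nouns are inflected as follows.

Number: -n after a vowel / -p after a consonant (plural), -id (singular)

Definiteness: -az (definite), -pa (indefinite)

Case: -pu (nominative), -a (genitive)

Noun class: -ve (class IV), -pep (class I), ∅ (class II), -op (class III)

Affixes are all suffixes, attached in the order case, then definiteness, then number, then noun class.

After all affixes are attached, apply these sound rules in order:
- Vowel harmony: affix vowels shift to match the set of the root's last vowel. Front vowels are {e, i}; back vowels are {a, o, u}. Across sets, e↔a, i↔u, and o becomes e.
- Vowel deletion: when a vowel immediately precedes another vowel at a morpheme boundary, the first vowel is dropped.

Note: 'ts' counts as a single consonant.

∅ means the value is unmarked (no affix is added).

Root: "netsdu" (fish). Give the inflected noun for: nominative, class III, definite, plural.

Attach case nominative -pu → netsdupu.
Attach definiteness definite -az → netsdupuaz.
Attach number plural -p (after consonant 'z') → netsdupuazp.
Attach noun class class III -op → netsdupuazpop.
Vowel harmony: no change.
Apply vowel deletion: netsdupuazpop → netsdupazpop.

netsdupazpop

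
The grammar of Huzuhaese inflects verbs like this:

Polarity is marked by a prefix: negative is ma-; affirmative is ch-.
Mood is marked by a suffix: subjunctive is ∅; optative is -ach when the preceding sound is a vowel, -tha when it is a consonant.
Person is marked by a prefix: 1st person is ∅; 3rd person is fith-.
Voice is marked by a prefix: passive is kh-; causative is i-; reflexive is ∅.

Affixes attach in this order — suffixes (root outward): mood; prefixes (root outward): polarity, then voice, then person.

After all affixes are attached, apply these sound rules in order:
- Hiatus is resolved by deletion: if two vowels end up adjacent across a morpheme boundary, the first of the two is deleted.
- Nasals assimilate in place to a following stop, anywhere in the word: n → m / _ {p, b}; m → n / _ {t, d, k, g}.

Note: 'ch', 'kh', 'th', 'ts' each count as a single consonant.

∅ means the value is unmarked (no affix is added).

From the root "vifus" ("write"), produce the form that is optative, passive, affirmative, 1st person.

khchvifustha

Attach polarity affirmative ch- → chvifus.
Attach voice passive kh- → khchvifus.
person = 1st person: zero marking, form stays khchvifus.
Attach mood optative -tha (after consonant 's') → khchvifustha.
Vowel deletion: no change.
Nasal assimilation: no change.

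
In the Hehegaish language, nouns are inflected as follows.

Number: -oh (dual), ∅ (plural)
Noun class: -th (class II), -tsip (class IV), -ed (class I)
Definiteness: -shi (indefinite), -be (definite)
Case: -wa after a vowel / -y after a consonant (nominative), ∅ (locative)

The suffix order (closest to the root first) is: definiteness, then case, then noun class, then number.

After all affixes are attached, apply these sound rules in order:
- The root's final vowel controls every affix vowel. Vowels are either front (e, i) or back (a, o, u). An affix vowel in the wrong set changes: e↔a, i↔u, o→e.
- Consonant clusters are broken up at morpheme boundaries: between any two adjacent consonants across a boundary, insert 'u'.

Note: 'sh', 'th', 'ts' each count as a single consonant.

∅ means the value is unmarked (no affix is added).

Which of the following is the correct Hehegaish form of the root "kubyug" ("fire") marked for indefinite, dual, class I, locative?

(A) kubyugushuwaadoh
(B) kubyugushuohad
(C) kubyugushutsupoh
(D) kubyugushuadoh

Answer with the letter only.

Attach definiteness indefinite -shi → kubyugshi.
case = locative: zero marking, form stays kubyugshi.
Attach noun class class I -ed → kubyugshied.
Attach number dual -oh → kubyugshiedoh.
Apply vowel harmony: kubyugshiedoh → kubyugshuadoh.
Apply epenthesis: kubyugshuadoh → kubyugushuadoh.
So the correct form is kubyugushuadoh, option (D).
(C) kubyugushutsupoh is wrong: it uses class IV instead of class I for noun class.
(A) kubyugushuwaadoh is wrong: it uses nominative instead of locative for case.
(B) kubyugushuohad is wrong: it has the affixes in the wrong order.

D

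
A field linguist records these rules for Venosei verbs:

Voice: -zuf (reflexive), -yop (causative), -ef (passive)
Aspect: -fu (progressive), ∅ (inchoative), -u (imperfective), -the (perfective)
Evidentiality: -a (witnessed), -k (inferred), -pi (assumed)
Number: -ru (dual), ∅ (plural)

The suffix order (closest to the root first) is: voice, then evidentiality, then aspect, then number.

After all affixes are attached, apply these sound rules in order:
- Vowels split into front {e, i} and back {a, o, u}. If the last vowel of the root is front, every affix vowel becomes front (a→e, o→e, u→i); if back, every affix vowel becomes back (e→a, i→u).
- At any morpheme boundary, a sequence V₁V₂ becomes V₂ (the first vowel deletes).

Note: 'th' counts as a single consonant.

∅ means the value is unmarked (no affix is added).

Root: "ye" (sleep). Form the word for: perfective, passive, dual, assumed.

Attach voice passive -ef → yeef.
Attach evidentiality assumed -pi → yeefpi.
Attach aspect perfective -the → yeefpithe.
Attach number dual -ru → yeefpitheru.
Apply vowel harmony: yeefpitheru → yeefpitheri.
Apply vowel deletion: yeefpitheri → yefpitheri.

yefpitheri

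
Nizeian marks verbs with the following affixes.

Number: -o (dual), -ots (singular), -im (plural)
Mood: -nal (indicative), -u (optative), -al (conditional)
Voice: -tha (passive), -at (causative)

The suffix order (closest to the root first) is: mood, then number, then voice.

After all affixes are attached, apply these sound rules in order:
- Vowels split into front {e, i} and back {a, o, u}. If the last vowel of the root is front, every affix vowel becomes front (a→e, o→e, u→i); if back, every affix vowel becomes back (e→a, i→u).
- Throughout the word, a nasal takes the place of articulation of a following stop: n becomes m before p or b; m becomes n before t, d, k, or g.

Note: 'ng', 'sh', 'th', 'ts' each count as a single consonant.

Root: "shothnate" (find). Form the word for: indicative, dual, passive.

shothnatenelethe

Attach mood indicative -nal → shothnatenal.
Attach number dual -o → shothnatenalo.
Attach voice passive -tha → shothnatenalotha.
Apply vowel harmony: shothnatenalotha → shothnatenelethe.
Nasal assimilation: no change.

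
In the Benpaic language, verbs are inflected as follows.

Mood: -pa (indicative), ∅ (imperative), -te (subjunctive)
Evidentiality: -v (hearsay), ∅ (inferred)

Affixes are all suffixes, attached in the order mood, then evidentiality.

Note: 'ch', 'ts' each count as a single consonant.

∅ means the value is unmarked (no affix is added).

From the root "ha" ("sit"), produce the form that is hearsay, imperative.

hav

mood = imperative: zero marking, form stays ha.
Attach evidentiality hearsay -v → hav.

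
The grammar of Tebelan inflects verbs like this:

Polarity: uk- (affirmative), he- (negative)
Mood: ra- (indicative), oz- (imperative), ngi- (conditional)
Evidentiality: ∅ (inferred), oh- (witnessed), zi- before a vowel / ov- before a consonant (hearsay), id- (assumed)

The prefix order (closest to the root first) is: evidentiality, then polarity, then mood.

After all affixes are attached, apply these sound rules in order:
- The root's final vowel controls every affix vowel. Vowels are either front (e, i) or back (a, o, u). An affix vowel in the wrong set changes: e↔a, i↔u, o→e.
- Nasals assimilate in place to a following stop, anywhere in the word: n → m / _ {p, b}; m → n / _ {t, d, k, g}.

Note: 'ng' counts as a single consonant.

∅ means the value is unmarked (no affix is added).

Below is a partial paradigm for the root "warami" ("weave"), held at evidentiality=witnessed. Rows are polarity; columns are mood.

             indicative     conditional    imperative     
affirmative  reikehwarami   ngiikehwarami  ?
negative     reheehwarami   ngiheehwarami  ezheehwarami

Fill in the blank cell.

ezikehwarami

Attach evidentiality witnessed oh- → ohwarami.
Attach polarity affirmative uk- → ukohwarami.
Attach mood imperative oz- → ozukohwarami.
Apply vowel harmony: ozukohwarami → ezikehwarami.
Nasal assimilation: no change.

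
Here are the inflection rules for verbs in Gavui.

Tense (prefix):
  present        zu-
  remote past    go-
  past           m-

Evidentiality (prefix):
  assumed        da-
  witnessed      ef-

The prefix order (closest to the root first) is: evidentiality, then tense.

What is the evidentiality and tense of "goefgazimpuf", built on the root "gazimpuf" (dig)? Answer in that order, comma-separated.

witnessed, remote past

Segment: go-ef-gazimpuf.
evidentiality: ef- → witnessed.
tense: go- → remote past.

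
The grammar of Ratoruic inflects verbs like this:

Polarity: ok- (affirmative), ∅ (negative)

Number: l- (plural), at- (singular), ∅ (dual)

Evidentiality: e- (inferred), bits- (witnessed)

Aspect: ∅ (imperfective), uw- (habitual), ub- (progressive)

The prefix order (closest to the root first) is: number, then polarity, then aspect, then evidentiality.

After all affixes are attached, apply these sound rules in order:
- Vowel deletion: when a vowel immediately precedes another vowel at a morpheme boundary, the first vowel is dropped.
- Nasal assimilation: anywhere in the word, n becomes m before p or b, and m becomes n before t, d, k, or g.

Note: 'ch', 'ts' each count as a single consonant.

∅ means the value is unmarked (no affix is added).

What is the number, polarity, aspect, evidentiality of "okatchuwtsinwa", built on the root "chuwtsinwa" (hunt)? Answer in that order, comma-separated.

singular, affirmative, imperfective, inferred

Segment: e-ok-at-chuwtsinwa.
number: at- → singular.
polarity: ok- → affirmative.
aspect: ∅ → imperfective.
evidentiality: e- → inferred.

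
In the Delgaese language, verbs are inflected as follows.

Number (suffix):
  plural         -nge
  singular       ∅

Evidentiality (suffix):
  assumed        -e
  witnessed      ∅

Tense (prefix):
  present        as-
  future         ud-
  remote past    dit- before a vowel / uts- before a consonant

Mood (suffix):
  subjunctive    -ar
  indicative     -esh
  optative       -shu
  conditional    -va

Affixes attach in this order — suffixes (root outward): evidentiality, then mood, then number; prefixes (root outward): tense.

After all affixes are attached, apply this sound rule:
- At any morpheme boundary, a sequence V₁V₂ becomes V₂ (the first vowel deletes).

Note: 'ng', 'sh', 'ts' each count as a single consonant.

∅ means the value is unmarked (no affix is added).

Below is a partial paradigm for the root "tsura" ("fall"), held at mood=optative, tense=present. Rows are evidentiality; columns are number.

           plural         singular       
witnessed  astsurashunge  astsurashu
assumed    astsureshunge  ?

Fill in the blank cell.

Attach evidentiality assumed -e → tsurae.
Attach mood optative -shu → tsuraeshu.
Attach tense present as- → astsuraeshu.
number = singular: zero marking, form stays astsuraeshu.
Apply vowel deletion: astsuraeshu → astsureshu.

astsureshu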